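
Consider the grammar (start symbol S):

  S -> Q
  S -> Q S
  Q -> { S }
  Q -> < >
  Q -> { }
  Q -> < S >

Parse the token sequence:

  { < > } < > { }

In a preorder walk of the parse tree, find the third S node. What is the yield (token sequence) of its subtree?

[S [Q { [S [Q < >]] }] [S [Q < >] [S [Q { }]]]]

< > { }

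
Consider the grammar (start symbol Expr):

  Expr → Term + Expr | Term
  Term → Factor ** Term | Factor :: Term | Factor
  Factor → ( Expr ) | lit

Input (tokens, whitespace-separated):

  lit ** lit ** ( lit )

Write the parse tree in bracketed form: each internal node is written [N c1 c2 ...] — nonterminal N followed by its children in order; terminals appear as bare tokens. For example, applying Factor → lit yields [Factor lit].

Expr
Term
Factor ** Term
lit ** Term
lit ** Factor ** Term
lit ** lit ** Term
lit ** lit ** Factor
lit ** lit ** ( Expr )
lit ** lit ** ( Term )
lit ** lit ** ( Factor )
lit ** lit ** ( lit )

[Expr [Term [Factor lit] ** [Term [Factor lit] ** [Term [Factor ( [Expr [Term [Factor lit]]] )]]]]]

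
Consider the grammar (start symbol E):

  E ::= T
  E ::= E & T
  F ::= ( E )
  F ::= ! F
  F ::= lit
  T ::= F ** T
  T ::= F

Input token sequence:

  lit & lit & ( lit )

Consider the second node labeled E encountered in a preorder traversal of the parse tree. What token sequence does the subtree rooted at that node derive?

[E [E [E [T [F lit]]] & [T [F lit]]] & [T [F ( [E [T [F lit]]] )]]]

lit & lit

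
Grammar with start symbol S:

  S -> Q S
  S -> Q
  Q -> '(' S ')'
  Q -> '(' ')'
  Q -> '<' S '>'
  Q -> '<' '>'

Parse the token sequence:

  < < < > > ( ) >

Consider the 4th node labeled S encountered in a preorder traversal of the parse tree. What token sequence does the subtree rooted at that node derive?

( )

[S [Q < [S [Q < [S [Q < >]] >] [S [Q ( )]]] >]]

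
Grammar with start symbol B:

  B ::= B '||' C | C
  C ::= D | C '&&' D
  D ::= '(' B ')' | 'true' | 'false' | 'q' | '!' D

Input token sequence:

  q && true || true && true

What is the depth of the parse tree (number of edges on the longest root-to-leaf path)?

[B [B [C [C [D q]] && [D true]]] || [C [C [D true]] && [D true]]]

5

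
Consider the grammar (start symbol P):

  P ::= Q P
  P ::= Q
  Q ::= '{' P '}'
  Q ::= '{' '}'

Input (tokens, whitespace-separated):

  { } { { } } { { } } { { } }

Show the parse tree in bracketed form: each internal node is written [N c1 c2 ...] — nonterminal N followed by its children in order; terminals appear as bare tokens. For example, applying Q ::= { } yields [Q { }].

[P [Q { }] [P [Q { [P [Q { }]] }] [P [Q { [P [Q { }]] }] [P [Q { [P [Q { }]] }]]]]]

P
Q P
{ } P
{ } Q P
{ } { P } P
{ } { Q } P
{ } { { } } P
{ } { { } } Q P
{ } { { } } { P } P
{ } { { } } { Q } P
{ } { { } } { { } } P
{ } { { } } { { } } Q
{ } { { } } { { } } { P }
{ } { { } } { { } } { Q }
{ } { { } } { { } } { { } }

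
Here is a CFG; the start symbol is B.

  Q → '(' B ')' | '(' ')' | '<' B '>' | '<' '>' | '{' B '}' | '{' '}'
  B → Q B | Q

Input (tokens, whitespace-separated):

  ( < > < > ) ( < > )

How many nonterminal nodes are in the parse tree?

[B [Q ( [B [Q < >] [B [Q < >]]] )] [B [Q ( [B [Q < >]] )]]]

10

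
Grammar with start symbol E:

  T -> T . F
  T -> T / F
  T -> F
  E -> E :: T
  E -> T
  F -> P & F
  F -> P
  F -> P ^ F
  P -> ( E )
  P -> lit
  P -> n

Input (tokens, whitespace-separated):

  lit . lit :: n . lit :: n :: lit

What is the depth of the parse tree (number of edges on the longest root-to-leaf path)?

[E [E [E [E [T [T [F [P lit]]] . [F [P lit]]]] :: [T [T [F [P n]]] . [F [P lit]]]] :: [T [F [P n]]]] :: [T [F [P lit]]]]

8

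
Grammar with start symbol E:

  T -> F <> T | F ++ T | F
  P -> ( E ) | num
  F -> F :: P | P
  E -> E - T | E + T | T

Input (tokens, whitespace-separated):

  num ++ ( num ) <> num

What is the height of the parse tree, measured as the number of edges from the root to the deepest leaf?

9

[E [T [F [P num]] ++ [T [F [P ( [E [T [F [P num]]]] )]] <> [T [F [P num]]]]]]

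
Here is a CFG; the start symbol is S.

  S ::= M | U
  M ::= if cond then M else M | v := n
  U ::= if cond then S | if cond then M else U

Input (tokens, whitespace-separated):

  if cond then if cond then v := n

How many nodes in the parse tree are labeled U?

2

[S [U if cond then [S [U if cond then [S [M v := n]]]]]]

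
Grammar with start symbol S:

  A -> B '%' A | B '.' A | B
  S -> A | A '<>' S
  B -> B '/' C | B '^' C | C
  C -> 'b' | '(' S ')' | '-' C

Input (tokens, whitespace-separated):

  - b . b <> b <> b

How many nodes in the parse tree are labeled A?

[S [A [B [C - [C b]]] . [A [B [C b]]]] <> [S [A [B [C b]]] <> [S [A [B [C b]]]]]]

4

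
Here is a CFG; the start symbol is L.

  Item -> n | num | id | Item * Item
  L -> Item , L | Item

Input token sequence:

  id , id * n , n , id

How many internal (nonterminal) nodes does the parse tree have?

10

[L [Item id] , [L [Item [Item id] * [Item n]] , [L [Item n] , [L [Item id]]]]]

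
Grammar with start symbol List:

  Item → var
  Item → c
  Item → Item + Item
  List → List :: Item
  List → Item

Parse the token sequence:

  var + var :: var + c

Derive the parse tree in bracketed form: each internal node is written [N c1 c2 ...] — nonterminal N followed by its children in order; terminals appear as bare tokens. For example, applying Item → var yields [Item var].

List
List :: Item
Item :: Item
Item + Item :: Item
var + Item :: Item
var + var :: Item
var + var :: Item + Item
var + var :: var + Item
var + var :: var + c

[List [List [Item [Item var] + [Item var]]] :: [Item [Item var] + [Item c]]]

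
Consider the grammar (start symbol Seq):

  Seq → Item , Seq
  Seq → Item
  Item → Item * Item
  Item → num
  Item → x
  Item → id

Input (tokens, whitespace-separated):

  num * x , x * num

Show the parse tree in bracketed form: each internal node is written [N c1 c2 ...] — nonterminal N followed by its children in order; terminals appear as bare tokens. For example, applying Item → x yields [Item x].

Seq
Item , Seq
Item * Item , Seq
num * Item , Seq
num * x , Seq
num * x , Item
num * x , Item * Item
num * x , x * Item
num * x , x * num

[Seq [Item [Item num] * [Item x]] , [Seq [Item [Item x] * [Item num]]]]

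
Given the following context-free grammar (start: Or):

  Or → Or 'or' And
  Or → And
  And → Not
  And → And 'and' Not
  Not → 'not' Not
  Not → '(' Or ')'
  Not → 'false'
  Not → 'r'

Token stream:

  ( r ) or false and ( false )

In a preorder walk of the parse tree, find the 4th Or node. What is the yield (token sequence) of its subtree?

false

[Or [Or [And [Not ( [Or [And [Not r]]] )]]] or [And [And [Not false]] and [Not ( [Or [And [Not false]]] )]]]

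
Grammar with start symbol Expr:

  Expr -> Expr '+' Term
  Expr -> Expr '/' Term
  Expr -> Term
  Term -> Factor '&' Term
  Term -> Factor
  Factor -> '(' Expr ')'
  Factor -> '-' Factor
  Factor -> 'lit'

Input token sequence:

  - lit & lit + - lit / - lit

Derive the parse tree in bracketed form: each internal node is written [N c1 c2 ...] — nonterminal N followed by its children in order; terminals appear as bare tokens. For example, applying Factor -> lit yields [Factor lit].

Expr
Expr / Term
Expr + Term / Term
Term + Term / Term
Factor & Term + Term / Term
- Factor & Term + Term / Term
- lit & Term + Term / Term
- lit & Factor + Term / Term
- lit & lit + Term / Term
- lit & lit + Factor / Term
- lit & lit + - Factor / Term
- lit & lit + - lit / Term
- lit & lit + - lit / Factor
- lit & lit + - lit / - Factor
- lit & lit + - lit / - lit

[Expr [Expr [Expr [Term [Factor - [Factor lit]] & [Term [Factor lit]]]] + [Term [Factor - [Factor lit]]]] / [Term [Factor - [Factor lit]]]]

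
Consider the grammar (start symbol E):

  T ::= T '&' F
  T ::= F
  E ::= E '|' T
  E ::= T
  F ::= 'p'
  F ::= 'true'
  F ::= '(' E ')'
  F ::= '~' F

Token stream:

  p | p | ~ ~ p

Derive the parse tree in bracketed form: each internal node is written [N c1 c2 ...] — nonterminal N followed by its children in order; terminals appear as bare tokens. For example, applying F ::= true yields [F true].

E
E | T
E | T | T
T | T | T
F | T | T
p | T | T
p | F | T
p | p | T
p | p | F
p | p | ~ F
p | p | ~ ~ F
p | p | ~ ~ p

[E [E [E [T [F p]]] | [T [F p]]] | [T [F ~ [F ~ [F p]]]]]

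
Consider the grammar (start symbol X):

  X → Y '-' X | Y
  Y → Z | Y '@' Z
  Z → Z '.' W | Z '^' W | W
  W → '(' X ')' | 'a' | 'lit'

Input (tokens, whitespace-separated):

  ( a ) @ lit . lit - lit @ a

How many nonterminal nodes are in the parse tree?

20

[X [Y [Y [Z [W ( [X [Y [Z [W a]]]] )]]] @ [Z [Z [W lit]] . [W lit]]] - [X [Y [Y [Z [W lit]]] @ [Z [W a]]]]]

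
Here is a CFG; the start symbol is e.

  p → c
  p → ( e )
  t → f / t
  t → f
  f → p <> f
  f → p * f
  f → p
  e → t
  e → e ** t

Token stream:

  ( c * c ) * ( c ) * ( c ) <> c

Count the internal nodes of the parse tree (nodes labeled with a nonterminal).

24

[e [t [f [p ( [e [t [f [p c] * [f [p c]]]]] )] * [f [p ( [e [t [f [p c]]]] )] * [f [p ( [e [t [f [p c]]]] )] <> [f [p c]]]]]]]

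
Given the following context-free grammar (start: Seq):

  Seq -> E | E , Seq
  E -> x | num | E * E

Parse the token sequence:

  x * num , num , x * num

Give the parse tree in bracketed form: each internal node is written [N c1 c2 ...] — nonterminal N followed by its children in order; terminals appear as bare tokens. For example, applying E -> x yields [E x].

Seq
E , Seq
E * E , Seq
x * E , Seq
x * num , Seq
x * num , E , Seq
x * num , num , Seq
x * num , num , E
x * num , num , E * E
x * num , num , x * E
x * num , num , x * num

[Seq [E [E x] * [E num]] , [Seq [E num] , [Seq [E [E x] * [E num]]]]]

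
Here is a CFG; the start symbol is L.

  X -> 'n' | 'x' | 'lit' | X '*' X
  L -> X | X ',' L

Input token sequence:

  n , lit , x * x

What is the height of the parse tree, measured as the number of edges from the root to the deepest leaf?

5

[L [X n] , [L [X lit] , [L [X [X x] * [X x]]]]]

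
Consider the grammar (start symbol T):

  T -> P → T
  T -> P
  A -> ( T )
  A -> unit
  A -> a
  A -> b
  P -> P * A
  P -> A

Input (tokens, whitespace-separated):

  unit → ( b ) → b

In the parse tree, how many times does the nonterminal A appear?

[T [P [A unit]] → [T [P [A ( [T [P [A b]]] )]] → [T [P [A b]]]]]

4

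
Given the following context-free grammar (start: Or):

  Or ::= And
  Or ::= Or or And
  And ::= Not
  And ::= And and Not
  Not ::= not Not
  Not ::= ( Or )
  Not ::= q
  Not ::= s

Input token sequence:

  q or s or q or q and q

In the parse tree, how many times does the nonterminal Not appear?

[Or [Or [Or [Or [And [Not q]]] or [And [Not s]]] or [And [Not q]]] or [And [And [Not q]] and [Not q]]]

5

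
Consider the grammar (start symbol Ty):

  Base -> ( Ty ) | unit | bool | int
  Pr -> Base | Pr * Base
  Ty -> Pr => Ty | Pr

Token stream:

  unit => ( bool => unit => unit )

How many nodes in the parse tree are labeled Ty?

[Ty [Pr [Base unit]] => [Ty [Pr [Base ( [Ty [Pr [Base bool]] => [Ty [Pr [Base unit]] => [Ty [Pr [Base unit]]]]] )]]]]

5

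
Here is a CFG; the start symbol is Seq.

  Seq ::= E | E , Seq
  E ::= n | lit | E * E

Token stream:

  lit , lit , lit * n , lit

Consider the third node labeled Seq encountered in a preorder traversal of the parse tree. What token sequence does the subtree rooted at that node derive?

[Seq [E lit] , [Seq [E lit] , [Seq [E [E lit] * [E n]] , [Seq [E lit]]]]]

lit * n , lit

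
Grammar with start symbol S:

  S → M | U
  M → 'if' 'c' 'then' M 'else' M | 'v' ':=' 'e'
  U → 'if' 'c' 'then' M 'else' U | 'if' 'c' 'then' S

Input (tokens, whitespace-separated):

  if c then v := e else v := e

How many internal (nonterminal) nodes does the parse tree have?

4

[S [M if c then [M v := e] else [M v := e]]]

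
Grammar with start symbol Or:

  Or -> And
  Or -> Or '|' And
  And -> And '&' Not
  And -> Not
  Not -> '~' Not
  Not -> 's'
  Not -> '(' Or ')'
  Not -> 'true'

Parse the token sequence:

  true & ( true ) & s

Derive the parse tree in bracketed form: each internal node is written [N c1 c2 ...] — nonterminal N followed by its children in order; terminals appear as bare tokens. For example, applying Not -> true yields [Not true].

Or
And
And & Not
And & Not & Not
Not & Not & Not
true & Not & Not
true & ( Or ) & Not
true & ( And ) & Not
true & ( Not ) & Not
true & ( true ) & Not
true & ( true ) & s

[Or [And [And [And [Not true]] & [Not ( [Or [And [Not true]]] )]] & [Not s]]]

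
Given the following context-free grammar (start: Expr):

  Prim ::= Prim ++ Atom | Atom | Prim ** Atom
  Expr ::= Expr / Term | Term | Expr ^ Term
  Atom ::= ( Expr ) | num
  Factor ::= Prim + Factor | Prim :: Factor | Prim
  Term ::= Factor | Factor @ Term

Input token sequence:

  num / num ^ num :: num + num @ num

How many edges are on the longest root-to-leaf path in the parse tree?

[Expr [Expr [Expr [Term [Factor [Prim [Atom num]]]]] / [Term [Factor [Prim [Atom num]]]]] ^ [Term [Factor [Prim [Atom num]] :: [Factor [Prim [Atom num]] + [Factor [Prim [Atom num]]]]] @ [Term [Factor [Prim [Atom num]]]]]]

7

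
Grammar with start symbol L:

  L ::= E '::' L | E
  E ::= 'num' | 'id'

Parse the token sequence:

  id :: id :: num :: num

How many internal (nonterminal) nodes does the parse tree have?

8

[L [E id] :: [L [E id] :: [L [E num] :: [L [E num]]]]]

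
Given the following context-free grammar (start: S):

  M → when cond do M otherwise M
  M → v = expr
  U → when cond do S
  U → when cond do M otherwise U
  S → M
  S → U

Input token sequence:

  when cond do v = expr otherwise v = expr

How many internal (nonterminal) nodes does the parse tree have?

4

[S [M when cond do [M v = expr] otherwise [M v = expr]]]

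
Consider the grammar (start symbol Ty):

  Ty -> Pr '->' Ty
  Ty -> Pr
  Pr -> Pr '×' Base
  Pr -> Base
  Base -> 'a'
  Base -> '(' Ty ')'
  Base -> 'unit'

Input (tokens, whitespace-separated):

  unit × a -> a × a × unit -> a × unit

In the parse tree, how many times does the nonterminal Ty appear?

3

[Ty [Pr [Pr [Base unit]] × [Base a]] -> [Ty [Pr [Pr [Pr [Base a]] × [Base a]] × [Base unit]] -> [Ty [Pr [Pr [Base a]] × [Base unit]]]]]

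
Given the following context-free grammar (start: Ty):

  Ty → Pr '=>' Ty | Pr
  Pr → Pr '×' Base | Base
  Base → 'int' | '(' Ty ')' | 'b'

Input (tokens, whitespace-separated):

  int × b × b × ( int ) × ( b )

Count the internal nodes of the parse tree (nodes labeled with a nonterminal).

17

[Ty [Pr [Pr [Pr [Pr [Pr [Base int]] × [Base b]] × [Base b]] × [Base ( [Ty [Pr [Base int]]] )]] × [Base ( [Ty [Pr [Base b]]] )]]]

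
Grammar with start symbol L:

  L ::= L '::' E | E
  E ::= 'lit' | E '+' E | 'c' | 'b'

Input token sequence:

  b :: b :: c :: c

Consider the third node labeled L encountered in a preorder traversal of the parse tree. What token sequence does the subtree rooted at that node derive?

[L [L [L [L [E b]] :: [E b]] :: [E c]] :: [E c]]

b :: b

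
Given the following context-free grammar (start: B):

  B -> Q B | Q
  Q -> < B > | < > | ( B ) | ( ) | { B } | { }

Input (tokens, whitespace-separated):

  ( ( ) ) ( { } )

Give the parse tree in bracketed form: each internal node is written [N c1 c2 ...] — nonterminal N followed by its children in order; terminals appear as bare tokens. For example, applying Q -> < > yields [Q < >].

[B [Q ( [B [Q ( )]] )] [B [Q ( [B [Q { }]] )]]]

B
Q B
( B ) B
( Q ) B
( ( ) ) B
( ( ) ) Q
( ( ) ) ( B )
( ( ) ) ( Q )
( ( ) ) ( { } )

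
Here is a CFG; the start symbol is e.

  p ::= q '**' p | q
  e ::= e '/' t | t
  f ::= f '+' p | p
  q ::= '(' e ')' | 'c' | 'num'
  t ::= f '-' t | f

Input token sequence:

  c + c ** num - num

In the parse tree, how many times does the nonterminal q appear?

4

[e [t [f [f [p [q c]]] + [p [q c] ** [p [q num]]]] - [t [f [p [q num]]]]]]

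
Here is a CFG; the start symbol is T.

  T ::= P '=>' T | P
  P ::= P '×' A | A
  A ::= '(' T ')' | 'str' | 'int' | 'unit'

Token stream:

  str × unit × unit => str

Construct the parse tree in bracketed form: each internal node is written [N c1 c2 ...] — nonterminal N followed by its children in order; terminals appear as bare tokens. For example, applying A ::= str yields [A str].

[T [P [P [P [A str]] × [A unit]] × [A unit]] => [T [P [A str]]]]

T
P => T
P × A => T
P × A × A => T
A × A × A => T
str × A × A => T
str × unit × A => T
str × unit × unit => T
str × unit × unit => P
str × unit × unit => A
str × unit × unit => str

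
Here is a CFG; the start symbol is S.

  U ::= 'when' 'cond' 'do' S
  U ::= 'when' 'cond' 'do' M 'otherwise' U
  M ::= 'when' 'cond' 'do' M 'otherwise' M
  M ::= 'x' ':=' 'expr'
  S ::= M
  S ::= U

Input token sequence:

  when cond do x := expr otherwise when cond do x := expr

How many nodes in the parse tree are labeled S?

2

[S [U when cond do [M x := expr] otherwise [U when cond do [S [M x := expr]]]]]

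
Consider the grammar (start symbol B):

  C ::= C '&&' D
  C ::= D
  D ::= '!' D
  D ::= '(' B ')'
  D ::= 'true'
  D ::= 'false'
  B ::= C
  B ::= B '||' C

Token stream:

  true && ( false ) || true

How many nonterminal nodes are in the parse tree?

[B [B [C [C [D true]] && [D ( [B [C [D false]]] )]]] || [C [D true]]]

11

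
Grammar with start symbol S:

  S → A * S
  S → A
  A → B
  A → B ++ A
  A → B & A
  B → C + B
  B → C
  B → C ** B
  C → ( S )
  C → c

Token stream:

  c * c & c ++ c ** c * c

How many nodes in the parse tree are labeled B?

[S [A [B [C c]]] * [S [A [B [C c]] & [A [B [C c]] ++ [A [B [C c] ** [B [C c]]]]]] * [S [A [B [C c]]]]]]

6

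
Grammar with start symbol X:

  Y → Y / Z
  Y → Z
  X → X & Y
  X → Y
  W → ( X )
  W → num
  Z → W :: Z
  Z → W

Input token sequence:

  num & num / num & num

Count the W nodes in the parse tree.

4

[X [X [X [Y [Z [W num]]]] & [Y [Y [Z [W num]]] / [Z [W num]]]] & [Y [Z [W num]]]]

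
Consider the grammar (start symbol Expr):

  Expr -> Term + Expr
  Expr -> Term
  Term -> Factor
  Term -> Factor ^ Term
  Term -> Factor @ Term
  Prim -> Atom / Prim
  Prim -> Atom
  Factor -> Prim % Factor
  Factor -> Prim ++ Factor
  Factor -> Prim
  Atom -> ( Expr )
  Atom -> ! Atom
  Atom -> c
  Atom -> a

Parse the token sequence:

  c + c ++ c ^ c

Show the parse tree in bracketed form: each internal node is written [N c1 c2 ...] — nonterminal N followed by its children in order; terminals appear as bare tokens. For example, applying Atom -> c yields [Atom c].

[Expr [Term [Factor [Prim [Atom c]]]] + [Expr [Term [Factor [Prim [Atom c]] ++ [Factor [Prim [Atom c]]]] ^ [Term [Factor [Prim [Atom c]]]]]]]

Expr
Term + Expr
Factor + Expr
Prim + Expr
Atom + Expr
c + Expr
c + Term
c + Factor ^ Term
c + Prim ++ Factor ^ Term
c + Atom ++ Factor ^ Term
c + c ++ Factor ^ Term
c + c ++ Prim ^ Term
c + c ++ Atom ^ Term
c + c ++ c ^ Term
c + c ++ c ^ Factor
c + c ++ c ^ Prim
c + c ++ c ^ Atom
c + c ++ c ^ c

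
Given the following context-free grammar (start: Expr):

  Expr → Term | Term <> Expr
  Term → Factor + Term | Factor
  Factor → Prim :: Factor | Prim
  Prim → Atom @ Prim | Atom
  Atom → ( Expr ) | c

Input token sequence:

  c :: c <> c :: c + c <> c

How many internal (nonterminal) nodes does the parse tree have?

25

[Expr [Term [Factor [Prim [Atom c]] :: [Factor [Prim [Atom c]]]]] <> [Expr [Term [Factor [Prim [Atom c]] :: [Factor [Prim [Atom c]]]] + [Term [Factor [Prim [Atom c]]]]] <> [Expr [Term [Factor [Prim [Atom c]]]]]]]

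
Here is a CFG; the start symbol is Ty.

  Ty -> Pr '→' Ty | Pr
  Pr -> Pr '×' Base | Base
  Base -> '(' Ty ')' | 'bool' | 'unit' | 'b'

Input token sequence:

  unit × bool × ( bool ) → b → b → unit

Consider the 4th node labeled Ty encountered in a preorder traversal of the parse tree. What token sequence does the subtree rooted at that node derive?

b → unit

[Ty [Pr [Pr [Pr [Base unit]] × [Base bool]] × [Base ( [Ty [Pr [Base bool]]] )]] → [Ty [Pr [Base b]] → [Ty [Pr [Base b]] → [Ty [Pr [Base unit]]]]]]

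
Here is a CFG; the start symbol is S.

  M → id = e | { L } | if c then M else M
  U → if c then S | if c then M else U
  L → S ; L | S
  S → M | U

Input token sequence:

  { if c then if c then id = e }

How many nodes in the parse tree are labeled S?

4

[S [M { [L [S [U if c then [S [U if c then [S [M id = e]]]]]]] }]]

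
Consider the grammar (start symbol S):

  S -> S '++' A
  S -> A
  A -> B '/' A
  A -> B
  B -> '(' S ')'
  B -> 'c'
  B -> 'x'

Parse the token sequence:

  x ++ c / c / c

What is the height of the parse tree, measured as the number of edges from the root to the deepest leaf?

[S [S [A [B x]]] ++ [A [B c] / [A [B c] / [A [B c]]]]]

5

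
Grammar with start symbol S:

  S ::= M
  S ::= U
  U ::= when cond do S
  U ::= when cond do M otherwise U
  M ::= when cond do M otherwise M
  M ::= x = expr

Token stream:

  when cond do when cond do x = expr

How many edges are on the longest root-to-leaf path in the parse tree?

6

[S [U when cond do [S [U when cond do [S [M x = expr]]]]]]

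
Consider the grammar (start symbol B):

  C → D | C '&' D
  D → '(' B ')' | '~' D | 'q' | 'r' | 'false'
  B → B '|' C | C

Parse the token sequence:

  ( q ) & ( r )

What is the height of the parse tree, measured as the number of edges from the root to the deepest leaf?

[B [C [C [D ( [B [C [D q]]] )]] & [D ( [B [C [D r]]] )]]]

7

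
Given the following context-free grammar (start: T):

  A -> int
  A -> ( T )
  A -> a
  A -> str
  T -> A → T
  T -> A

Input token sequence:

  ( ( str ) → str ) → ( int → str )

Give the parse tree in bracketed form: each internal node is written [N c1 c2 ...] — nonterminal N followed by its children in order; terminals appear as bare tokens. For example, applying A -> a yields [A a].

T
A → T
( T ) → T
( A → T ) → T
( ( T ) → T ) → T
( ( A ) → T ) → T
( ( str ) → T ) → T
( ( str ) → A ) → T
( ( str ) → str ) → T
( ( str ) → str ) → A
( ( str ) → str ) → ( T )
( ( str ) → str ) → ( A → T )
( ( str ) → str ) → ( int → T )
( ( str ) → str ) → ( int → A )
( ( str ) → str ) → ( int → str )

[T [A ( [T [A ( [T [A str]] )] → [T [A str]]] )] → [T [A ( [T [A int] → [T [A str]]] )]]]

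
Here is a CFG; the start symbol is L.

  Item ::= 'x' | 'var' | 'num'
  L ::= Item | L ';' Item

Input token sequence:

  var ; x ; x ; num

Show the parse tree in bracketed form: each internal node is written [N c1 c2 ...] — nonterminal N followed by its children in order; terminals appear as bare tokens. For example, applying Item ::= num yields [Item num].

[L [L [L [L [Item var]] ; [Item x]] ; [Item x]] ; [Item num]]

L
L ; Item
L ; Item ; Item
L ; Item ; Item ; Item
Item ; Item ; Item ; Item
var ; Item ; Item ; Item
var ; x ; Item ; Item
var ; x ; x ; Item
var ; x ; x ; num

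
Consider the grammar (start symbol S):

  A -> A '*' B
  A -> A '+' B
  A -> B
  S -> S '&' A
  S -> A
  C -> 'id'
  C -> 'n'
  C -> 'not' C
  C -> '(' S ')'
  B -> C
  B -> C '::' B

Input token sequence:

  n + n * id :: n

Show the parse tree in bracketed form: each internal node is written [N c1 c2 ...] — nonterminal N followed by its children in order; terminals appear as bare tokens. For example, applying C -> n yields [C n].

S
A
A * B
A + B * B
B + B * B
C + B * B
n + B * B
n + C * B
n + n * B
n + n * C :: B
n + n * id :: B
n + n * id :: C
n + n * id :: n

[S [A [A [A [B [C n]]] + [B [C n]]] * [B [C id] :: [B [C n]]]]]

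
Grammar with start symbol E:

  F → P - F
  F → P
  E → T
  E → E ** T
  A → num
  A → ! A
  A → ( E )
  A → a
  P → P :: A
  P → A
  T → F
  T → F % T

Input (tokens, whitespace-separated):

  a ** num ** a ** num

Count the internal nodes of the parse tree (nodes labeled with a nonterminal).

20

[E [E [E [E [T [F [P [A a]]]]] ** [T [F [P [A num]]]]] ** [T [F [P [A a]]]]] ** [T [F [P [A num]]]]]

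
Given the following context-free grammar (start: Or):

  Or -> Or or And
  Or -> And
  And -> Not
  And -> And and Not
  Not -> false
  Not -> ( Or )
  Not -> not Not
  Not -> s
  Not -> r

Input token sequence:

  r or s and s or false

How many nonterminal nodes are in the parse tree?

[Or [Or [Or [And [Not r]]] or [And [And [Not s]] and [Not s]]] or [And [Not false]]]

11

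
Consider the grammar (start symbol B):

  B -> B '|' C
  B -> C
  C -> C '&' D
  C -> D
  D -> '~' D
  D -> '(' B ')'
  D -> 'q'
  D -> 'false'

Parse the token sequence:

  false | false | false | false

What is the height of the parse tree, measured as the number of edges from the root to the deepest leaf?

[B [B [B [B [C [D false]]] | [C [D false]]] | [C [D false]]] | [C [D false]]]

6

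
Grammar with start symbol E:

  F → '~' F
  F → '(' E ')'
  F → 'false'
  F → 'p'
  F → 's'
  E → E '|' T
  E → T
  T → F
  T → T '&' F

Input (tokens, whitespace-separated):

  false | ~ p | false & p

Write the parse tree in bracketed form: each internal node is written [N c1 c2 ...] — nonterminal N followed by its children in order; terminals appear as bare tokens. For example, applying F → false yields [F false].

E
E | T
E | T | T
T | T | T
F | T | T
false | T | T
false | F | T
false | ~ F | T
false | ~ p | T
false | ~ p | T & F
false | ~ p | F & F
false | ~ p | false & F
false | ~ p | false & p

[E [E [E [T [F false]]] | [T [F ~ [F p]]]] | [T [T [F false]] & [F p]]]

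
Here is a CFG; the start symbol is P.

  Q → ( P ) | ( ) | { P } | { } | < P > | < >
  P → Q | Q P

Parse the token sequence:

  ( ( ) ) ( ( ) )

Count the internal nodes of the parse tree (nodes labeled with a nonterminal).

8

[P [Q ( [P [Q ( )]] )] [P [Q ( [P [Q ( )]] )]]]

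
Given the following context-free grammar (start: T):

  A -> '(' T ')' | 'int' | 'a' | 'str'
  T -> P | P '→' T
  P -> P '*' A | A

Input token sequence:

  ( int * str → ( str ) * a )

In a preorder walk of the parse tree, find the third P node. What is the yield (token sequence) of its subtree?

int

[T [P [A ( [T [P [P [A int]] * [A str]] → [T [P [P [A ( [T [P [A str]]] )]] * [A a]]]] )]]]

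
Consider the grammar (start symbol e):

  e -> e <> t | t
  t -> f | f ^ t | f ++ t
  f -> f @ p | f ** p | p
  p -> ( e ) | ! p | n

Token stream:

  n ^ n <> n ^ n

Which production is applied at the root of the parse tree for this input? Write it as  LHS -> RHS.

e -> e <> t

[e [e [t [f [p n]] ^ [t [f [p n]]]]] <> [t [f [p n]] ^ [t [f [p n]]]]]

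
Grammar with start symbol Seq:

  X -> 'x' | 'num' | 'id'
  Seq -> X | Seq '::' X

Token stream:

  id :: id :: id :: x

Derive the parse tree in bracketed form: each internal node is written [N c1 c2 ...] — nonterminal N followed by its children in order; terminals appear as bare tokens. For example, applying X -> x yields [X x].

Seq
Seq :: X
Seq :: X :: X
Seq :: X :: X :: X
X :: X :: X :: X
id :: X :: X :: X
id :: id :: X :: X
id :: id :: id :: X
id :: id :: id :: x

[Seq [Seq [Seq [Seq [X id]] :: [X id]] :: [X id]] :: [X x]]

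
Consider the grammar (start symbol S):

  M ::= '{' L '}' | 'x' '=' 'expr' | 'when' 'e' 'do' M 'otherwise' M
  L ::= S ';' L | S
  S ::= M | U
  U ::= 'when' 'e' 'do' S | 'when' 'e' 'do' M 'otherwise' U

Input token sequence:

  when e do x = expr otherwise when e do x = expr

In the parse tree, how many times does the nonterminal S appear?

[S [U when e do [M x = expr] otherwise [U when e do [S [M x = expr]]]]]

2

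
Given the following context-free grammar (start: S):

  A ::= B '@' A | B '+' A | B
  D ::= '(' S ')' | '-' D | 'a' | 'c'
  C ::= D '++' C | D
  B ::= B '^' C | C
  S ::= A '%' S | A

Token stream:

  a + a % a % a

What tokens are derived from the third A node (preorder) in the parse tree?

[S [A [B [C [D a]]] + [A [B [C [D a]]]]] % [S [A [B [C [D a]]]] % [S [A [B [C [D a]]]]]]]

a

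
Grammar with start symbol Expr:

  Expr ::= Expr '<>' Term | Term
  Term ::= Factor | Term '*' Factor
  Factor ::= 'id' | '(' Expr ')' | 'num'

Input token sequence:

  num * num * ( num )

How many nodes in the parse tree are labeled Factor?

[Expr [Term [Term [Term [Factor num]] * [Factor num]] * [Factor ( [Expr [Term [Factor num]]] )]]]

4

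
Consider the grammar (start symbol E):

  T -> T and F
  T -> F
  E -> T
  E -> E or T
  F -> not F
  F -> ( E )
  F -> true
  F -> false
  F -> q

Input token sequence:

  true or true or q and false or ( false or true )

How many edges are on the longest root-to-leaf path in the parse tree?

7

[E [E [E [E [T [F true]]] or [T [F true]]] or [T [T [F q]] and [F false]]] or [T [F ( [E [E [T [F false]]] or [T [F true]]] )]]]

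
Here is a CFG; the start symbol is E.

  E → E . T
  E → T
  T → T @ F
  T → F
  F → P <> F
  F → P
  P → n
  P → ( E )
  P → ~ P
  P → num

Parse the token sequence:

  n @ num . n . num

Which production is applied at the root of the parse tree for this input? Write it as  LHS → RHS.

[E [E [E [T [T [F [P n]]] @ [F [P num]]]] . [T [F [P n]]]] . [T [F [P num]]]]

E → E . T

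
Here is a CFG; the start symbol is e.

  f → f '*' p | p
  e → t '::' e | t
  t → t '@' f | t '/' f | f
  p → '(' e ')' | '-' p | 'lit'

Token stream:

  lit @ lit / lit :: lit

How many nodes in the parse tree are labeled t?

[e [t [t [t [f [p lit]]] @ [f [p lit]]] / [f [p lit]]] :: [e [t [f [p lit]]]]]

4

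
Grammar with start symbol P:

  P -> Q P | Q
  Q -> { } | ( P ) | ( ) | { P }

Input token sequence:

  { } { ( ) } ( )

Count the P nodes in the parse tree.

[P [Q { }] [P [Q { [P [Q ( )]] }] [P [Q ( )]]]]

4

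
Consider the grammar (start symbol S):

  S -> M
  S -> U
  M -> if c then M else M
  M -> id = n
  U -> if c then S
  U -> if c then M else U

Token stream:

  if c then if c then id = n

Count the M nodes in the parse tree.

[S [U if c then [S [U if c then [S [M id = n]]]]]]

1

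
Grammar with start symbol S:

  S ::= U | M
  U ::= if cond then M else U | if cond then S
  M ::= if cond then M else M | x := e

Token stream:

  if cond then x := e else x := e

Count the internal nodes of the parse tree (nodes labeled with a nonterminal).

4

[S [M if cond then [M x := e] else [M x := e]]]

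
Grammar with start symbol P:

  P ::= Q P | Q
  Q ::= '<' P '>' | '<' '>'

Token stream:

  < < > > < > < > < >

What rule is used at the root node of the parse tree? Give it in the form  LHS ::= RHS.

P ::= Q P

[P [Q < [P [Q < >]] >] [P [Q < >] [P [Q < >] [P [Q < >]]]]]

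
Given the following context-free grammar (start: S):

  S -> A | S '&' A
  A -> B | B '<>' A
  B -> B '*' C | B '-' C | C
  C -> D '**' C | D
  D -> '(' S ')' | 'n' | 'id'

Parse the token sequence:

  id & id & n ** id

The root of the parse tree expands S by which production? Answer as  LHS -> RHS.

S -> S '&' A

[S [S [S [A [B [C [D id]]]]] & [A [B [C [D id]]]]] & [A [B [C [D n] ** [C [D id]]]]]]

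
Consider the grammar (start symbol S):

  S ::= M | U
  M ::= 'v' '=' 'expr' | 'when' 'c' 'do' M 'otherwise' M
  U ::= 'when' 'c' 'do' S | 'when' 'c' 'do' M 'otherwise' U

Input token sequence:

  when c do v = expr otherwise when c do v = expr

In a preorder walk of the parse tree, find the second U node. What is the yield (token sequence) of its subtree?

[S [U when c do [M v = expr] otherwise [U when c do [S [M v = expr]]]]]

when c do v = expr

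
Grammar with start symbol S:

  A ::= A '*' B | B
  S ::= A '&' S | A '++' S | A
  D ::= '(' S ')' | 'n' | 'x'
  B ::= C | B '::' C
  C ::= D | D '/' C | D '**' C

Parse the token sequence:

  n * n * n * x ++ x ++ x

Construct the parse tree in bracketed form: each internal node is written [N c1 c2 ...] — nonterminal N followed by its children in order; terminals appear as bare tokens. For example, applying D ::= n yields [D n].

[S [A [A [A [A [B [C [D n]]]] * [B [C [D n]]]] * [B [C [D n]]]] * [B [C [D x]]]] ++ [S [A [B [C [D x]]]] ++ [S [A [B [C [D x]]]]]]]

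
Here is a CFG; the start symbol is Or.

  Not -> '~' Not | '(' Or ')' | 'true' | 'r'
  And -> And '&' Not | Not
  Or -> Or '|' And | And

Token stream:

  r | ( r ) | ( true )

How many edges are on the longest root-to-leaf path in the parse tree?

[Or [Or [Or [And [Not r]]] | [And [Not ( [Or [And [Not r]]] )]]] | [And [Not ( [Or [And [Not true]]] )]]]

7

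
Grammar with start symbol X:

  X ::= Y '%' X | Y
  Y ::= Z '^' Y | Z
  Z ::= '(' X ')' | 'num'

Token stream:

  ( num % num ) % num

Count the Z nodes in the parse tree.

[X [Y [Z ( [X [Y [Z num]] % [X [Y [Z num]]]] )]] % [X [Y [Z num]]]]

4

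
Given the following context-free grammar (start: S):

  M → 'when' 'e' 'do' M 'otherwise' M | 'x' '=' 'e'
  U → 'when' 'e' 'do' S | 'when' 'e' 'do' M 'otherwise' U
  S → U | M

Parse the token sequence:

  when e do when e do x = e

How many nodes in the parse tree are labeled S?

[S [U when e do [S [U when e do [S [M x = e]]]]]]

3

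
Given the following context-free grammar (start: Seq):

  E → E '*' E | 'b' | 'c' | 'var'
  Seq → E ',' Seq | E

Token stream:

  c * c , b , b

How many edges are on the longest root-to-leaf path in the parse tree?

[Seq [E [E c] * [E c]] , [Seq [E b] , [Seq [E b]]]]

4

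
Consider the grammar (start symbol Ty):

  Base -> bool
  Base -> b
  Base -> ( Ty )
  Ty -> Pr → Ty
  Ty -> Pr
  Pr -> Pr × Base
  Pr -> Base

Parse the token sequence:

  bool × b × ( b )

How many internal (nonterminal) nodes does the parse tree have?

10

[Ty [Pr [Pr [Pr [Base bool]] × [Base b]] × [Base ( [Ty [Pr [Base b]]] )]]]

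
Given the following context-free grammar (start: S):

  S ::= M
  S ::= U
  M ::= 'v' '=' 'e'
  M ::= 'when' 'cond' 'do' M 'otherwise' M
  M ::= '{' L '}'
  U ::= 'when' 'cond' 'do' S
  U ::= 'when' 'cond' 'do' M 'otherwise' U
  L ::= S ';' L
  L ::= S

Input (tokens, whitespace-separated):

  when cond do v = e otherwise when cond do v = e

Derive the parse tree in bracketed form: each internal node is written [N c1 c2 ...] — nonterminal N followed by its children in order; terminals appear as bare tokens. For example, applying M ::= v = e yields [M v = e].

[S [U when cond do [M v = e] otherwise [U when cond do [S [M v = e]]]]]

S
U
when cond do M otherwise U
when cond do v = e otherwise U
when cond do v = e otherwise when cond do S
when cond do v = e otherwise when cond do M
when cond do v = e otherwise when cond do v = e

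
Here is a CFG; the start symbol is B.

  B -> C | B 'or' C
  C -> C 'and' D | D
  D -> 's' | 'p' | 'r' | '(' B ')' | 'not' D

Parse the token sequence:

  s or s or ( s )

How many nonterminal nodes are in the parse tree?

[B [B [B [C [D s]]] or [C [D s]]] or [C [D ( [B [C [D s]]] )]]]

12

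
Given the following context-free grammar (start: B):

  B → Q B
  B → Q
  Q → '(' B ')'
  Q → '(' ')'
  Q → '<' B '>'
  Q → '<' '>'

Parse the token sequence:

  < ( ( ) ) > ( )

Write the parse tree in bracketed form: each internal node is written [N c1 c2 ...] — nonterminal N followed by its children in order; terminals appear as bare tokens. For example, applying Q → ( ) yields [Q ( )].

B
Q B
< B > B
< Q > B
< ( B ) > B
< ( Q ) > B
< ( ( ) ) > B
< ( ( ) ) > Q
< ( ( ) ) > ( )

[B [Q < [B [Q ( [B [Q ( )]] )]] >] [B [Q ( )]]]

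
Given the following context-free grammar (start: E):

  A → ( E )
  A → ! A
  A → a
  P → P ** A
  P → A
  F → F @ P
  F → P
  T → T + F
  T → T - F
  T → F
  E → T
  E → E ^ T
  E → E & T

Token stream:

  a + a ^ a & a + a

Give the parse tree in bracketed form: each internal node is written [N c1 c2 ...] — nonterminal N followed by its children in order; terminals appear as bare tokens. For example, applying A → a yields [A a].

E
E & T
E ^ T & T
T ^ T & T
T + F ^ T & T
F + F ^ T & T
P + F ^ T & T
A + F ^ T & T
a + F ^ T & T
a + P ^ T & T
a + A ^ T & T
a + a ^ T & T
a + a ^ F & T
a + a ^ P & T
a + a ^ A & T
a + a ^ a & T
a + a ^ a & T + F
a + a ^ a & F + F
a + a ^ a & P + F
a + a ^ a & A + F
a + a ^ a & a + F
a + a ^ a & a + P
a + a ^ a & a + A
a + a ^ a & a + a

[E [E [E [T [T [F [P [A a]]]] + [F [P [A a]]]]] ^ [T [F [P [A a]]]]] & [T [T [F [P [A a]]]] + [F [P [A a]]]]]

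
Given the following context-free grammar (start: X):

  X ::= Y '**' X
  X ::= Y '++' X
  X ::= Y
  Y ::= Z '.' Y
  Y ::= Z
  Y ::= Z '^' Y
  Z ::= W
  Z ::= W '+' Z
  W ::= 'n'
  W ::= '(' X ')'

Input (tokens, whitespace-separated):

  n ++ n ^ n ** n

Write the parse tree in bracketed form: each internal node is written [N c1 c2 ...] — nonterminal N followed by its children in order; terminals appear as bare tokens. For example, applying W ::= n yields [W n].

X
Y ++ X
Z ++ X
W ++ X
n ++ X
n ++ Y ** X
n ++ Z ^ Y ** X
n ++ W ^ Y ** X
n ++ n ^ Y ** X
n ++ n ^ Z ** X
n ++ n ^ W ** X
n ++ n ^ n ** X
n ++ n ^ n ** Y
n ++ n ^ n ** Z
n ++ n ^ n ** W
n ++ n ^ n ** n

[X [Y [Z [W n]]] ++ [X [Y [Z [W n]] ^ [Y [Z [W n]]]] ** [X [Y [Z [W n]]]]]]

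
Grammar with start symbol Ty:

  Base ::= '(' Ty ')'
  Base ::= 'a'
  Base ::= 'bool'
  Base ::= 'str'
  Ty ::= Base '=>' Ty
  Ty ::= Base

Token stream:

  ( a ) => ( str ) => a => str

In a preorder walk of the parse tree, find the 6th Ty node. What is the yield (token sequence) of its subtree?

str

[Ty [Base ( [Ty [Base a]] )] => [Ty [Base ( [Ty [Base str]] )] => [Ty [Base a] => [Ty [Base str]]]]]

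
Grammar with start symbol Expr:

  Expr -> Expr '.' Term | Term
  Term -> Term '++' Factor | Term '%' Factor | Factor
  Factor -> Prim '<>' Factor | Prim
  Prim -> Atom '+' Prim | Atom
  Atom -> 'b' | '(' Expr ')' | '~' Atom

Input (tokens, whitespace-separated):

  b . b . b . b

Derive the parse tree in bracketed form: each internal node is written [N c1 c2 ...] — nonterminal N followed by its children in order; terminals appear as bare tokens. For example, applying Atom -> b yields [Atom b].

Expr
Expr . Term
Expr . Term . Term
Expr . Term . Term . Term
Term . Term . Term . Term
Factor . Term . Term . Term
Prim . Term . Term . Term
Atom . Term . Term . Term
b . Term . Term . Term
b . Factor . Term . Term
b . Prim . Term . Term
b . Atom . Term . Term
b . b . Term . Term
b . b . Factor . Term
b . b . Prim . Term
b . b . Atom . Term
b . b . b . Term
b . b . b . Factor
b . b . b . Prim
b . b . b . Atom
b . b . b . b

[Expr [Expr [Expr [Expr [Term [Factor [Prim [Atom b]]]]] . [Term [Factor [Prim [Atom b]]]]] . [Term [Factor [Prim [Atom b]]]]] . [Term [Factor [Prim [Atom b]]]]]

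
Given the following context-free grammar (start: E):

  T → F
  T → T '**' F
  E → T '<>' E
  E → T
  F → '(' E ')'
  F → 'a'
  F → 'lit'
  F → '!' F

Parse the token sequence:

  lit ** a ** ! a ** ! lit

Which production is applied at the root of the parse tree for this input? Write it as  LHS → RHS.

[E [T [T [T [T [F lit]] ** [F a]] ** [F ! [F a]]] ** [F ! [F lit]]]]

E → T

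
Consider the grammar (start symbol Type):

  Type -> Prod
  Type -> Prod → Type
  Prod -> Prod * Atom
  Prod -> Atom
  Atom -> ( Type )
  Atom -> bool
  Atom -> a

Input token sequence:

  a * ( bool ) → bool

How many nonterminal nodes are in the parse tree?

11

[Type [Prod [Prod [Atom a]] * [Atom ( [Type [Prod [Atom bool]]] )]] → [Type [Prod [Atom bool]]]]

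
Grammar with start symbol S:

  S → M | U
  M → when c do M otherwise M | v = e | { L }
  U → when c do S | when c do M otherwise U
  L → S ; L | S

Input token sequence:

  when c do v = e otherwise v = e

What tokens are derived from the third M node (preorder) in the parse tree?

[S [M when c do [M v = e] otherwise [M v = e]]]

v = e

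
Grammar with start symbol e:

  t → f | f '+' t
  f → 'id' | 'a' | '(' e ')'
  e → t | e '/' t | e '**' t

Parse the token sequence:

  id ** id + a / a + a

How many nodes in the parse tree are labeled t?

[e [e [e [t [f id]]] ** [t [f id] + [t [f a]]]] / [t [f a] + [t [f a]]]]

5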